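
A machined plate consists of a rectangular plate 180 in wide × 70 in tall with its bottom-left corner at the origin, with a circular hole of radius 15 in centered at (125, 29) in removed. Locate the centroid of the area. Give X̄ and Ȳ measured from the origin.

plate: A = 180 × 70 = 12600.00, centroid at (90.00, 35.00).
hole: A = −π·15² = -706.86, centroid at (125.00, 29.00).
ΣA = 11893.14 in², ΣAX̄ = 1045642.71 in³, ΣAȲ = 420501.11 in³.
X̄ = 1045642.71/11893.14 = 87.92 in; Ȳ = 420501.11/11893.14 = 35.36 in.

X̄ = 87.92 in, Ȳ = 35.36 in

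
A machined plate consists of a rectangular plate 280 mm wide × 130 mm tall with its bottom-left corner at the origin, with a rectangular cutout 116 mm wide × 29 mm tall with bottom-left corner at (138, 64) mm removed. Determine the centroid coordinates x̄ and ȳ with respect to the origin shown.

plate: A = 280 × 130 = 36400.00, centroid at (140.00, 65.00).
hole: A = −(116 × 29) = -3364.00, centroid at (196.00, 78.50).
ΣA = 33036.00 mm², ΣAx̄ = 4436656.00 mm³, ΣAȳ = 2101926.00 mm³.
x̄ = 4436656.00/33036.00 = 134.30 mm; ȳ = 2101926.00/33036.00 = 63.63 mm.

x̄ = 134.30 mm, ȳ = 63.63 mm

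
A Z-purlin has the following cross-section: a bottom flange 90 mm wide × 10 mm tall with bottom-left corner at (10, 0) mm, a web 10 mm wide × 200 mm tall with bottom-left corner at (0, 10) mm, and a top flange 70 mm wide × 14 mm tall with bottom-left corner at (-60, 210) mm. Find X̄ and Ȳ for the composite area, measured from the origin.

X̄ = 9.02 mm, Ȳ = 112.67 mm

bottom flange: A = 90 × 10 = 900.00, centroid at (55.00, 5.00).
web: A = 10 × 200 = 2000.00, centroid at (5.00, 110.00).
top flange: A = 70 × 14 = 980.00, centroid at (-25.00, 217.00).
ΣA = 3880.00 mm², ΣAX̄ = 35000.00 mm³, ΣAȲ = 437160.00 mm³.
X̄ = 35000.00/3880.00 = 9.02 mm; Ȳ = 437160.00/3880.00 = 112.67 mm.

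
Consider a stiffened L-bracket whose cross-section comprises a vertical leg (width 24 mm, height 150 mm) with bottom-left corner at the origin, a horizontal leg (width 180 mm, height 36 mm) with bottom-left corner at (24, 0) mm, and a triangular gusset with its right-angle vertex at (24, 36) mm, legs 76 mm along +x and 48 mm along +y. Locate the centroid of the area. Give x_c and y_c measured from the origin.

vertical leg: A = 24 × 150 = 3600.00, centroid at (12.00, 75.00).
horizontal leg: A = 180 × 36 = 6480.00, centroid at (114.00, 18.00).
gusset: A = ½·76·48 = 1824.00, centroid at (49.33, 52.00).
ΣA = 11904.00 mm²
ΣAx_c = (3600.00)(12.00) + (6480.00)(114.00) + (1824.00)(49.33) = 871904.00 mm³
ΣAy_c = (3600.00)(75.00) + (6480.00)(18.00) + (1824.00)(52.00) = 481488.00 mm³
x_c = 871904.00 / 11904.00 = 73.24 mm
y_c = 481488.00 / 11904.00 = 40.45 mm

x_c = 73.24 mm, y_c = 40.45 mm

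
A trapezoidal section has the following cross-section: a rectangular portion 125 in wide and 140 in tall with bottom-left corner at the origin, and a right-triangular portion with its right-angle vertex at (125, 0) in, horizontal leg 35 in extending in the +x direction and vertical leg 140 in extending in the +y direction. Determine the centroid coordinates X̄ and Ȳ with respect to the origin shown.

Part | A | x̄ᵢ | ȳᵢ | A·x̄ᵢ | A·ȳᵢ
rectangular portion | 17500.00 | 62.50 | 70.00 | 1093750.00 | 1225000.00
triangular portion | 2450.00 | 136.67 | 46.67 | 334833.33 | 114333.33
Σ | 19950.00 |  |  | 1428583.33 | 1339333.33
X̄ = 1428583.33 / 19950.00 = 71.61 in
Ȳ = 1339333.33 / 19950.00 = 67.13 in

X̄ = 71.61 in, Ȳ = 67.13 in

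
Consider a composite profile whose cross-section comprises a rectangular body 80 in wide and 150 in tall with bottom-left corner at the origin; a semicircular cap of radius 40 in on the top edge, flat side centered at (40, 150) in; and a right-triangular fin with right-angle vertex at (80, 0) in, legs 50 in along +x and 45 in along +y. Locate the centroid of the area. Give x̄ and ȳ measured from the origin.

x̄ = 44.08 in, ȳ = 85.47 in

rectangular body: A = 80 × 150 = 12000.00, centroid at (40.00, 75.00).
semicircular top: A = ½π·40² = 2513.27, centroid at (40.00, 166.98).
triangular fin: A = ½·50·45 = 1125.00, centroid at (96.67, 15.00).
ΣA = 15638.27 in²
ΣAx̄ = (12000.00)(40.00) + (2513.27)(40.00) + (1125.00)(96.67) = 689280.96 in³
ΣAȳ = (12000.00)(75.00) + (2513.27)(166.98) + (1125.00)(15.00) = 1336532.79 in³
x̄ = 689280.96 / 15638.27 = 44.08 in
ȳ = 1336532.79 / 15638.27 = 85.47 in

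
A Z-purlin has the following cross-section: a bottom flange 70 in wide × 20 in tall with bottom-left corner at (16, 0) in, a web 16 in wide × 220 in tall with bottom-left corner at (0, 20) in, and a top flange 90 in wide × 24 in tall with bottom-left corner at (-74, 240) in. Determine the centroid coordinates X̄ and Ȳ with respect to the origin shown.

bottom flange: A = 70 × 20 = 1400.00, centroid at (51.00, 10.00).
web: A = 16 × 220 = 3520.00, centroid at (8.00, 130.00).
top flange: A = 90 × 24 = 2160.00, centroid at (-29.00, 252.00).
ΣA = 7080.00 in², ΣAX̄ = 36920.00 in³, ΣAȲ = 1015920.00 in³.
X̄ = 36920.00/7080.00 = 5.21 in; Ȳ = 1015920.00/7080.00 = 143.49 in.

X̄ = 5.21 in, Ȳ = 143.49 in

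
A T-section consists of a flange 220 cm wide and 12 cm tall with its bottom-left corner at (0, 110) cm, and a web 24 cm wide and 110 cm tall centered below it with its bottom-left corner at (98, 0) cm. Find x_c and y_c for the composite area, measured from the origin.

web: A = 24 × 110 = 2640.00, centroid at (110.00, 55.00).
flange: A = 220 × 12 = 2640.00, centroid at (110.00, 116.00).
ΣA = 5280.00 cm², ΣAx_c = 580800.00 cm³, ΣAy_c = 451440.00 cm³.
x_c = 580800.00/5280.00 = 110.00 cm; y_c = 451440.00/5280.00 = 85.50 cm.

x_c = 110.00 cm, y_c = 85.50 cm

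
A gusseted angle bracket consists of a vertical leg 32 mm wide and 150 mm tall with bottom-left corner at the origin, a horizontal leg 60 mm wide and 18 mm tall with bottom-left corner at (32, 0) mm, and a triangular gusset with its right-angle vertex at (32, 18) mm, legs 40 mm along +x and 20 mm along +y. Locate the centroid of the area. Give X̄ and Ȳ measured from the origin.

X̄ = 25.78 mm, Ȳ = 60.44 mm

Part | A | x̄ᵢ | ȳᵢ | A·x̄ᵢ | A·ȳᵢ
vertical leg | 4800.00 | 16.00 | 75.00 | 76800.00 | 360000.00
horizontal leg | 1080.00 | 62.00 | 9.00 | 66960.00 | 9720.00
gusset | 400.00 | 45.33 | 24.67 | 18133.33 | 9866.67
Σ | 6280.00 |  |  | 161893.33 | 379586.67
X̄ = 161893.33 / 6280.00 = 25.78 mm
Ȳ = 379586.67 / 6280.00 = 60.44 mm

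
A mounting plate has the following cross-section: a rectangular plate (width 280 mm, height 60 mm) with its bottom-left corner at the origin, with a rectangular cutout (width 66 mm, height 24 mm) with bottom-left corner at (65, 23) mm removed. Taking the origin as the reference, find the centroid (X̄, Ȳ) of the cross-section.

X̄ = 144.37 mm, Ȳ = 29.48 mm

plate: A = 280 × 60 = 16800.00, centroid at (140.00, 30.00).
hole: A = −(66 × 24) = -1584.00, centroid at (98.00, 35.00).
ΣA = 15216.00 mm², ΣAX̄ = 2196768.00 mm³, ΣAȲ = 448560.00 mm³.
X̄ = 2196768.00/15216.00 = 144.37 mm; Ȳ = 448560.00/15216.00 = 29.48 mm.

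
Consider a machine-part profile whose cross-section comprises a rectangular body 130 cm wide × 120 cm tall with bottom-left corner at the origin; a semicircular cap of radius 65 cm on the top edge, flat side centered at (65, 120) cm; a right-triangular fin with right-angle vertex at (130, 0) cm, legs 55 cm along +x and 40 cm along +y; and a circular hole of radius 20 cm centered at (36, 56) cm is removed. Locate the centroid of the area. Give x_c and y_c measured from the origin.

x_c = 70.80 cm, y_c = 84.23 cm

rectangular body: A = 130 × 120 = 15600.00, centroid at (65.00, 60.00).
semicircular top: A = ½π·65² = 6636.61, centroid at (65.00, 147.59).
triangular fin: A = ½·55·40 = 1100.00, centroid at (148.33, 13.33).
hole: A = −π·20² = -1256.64, centroid at (36.00, 56.00).
ΣA = 22079.98 cm², ΣAx_c = 1563307.67 cm³, ΣAy_c = 1859772.06 cm³.
x_c = 1563307.67/22079.98 = 70.80 cm; y_c = 1859772.06/22079.98 = 84.23 cm.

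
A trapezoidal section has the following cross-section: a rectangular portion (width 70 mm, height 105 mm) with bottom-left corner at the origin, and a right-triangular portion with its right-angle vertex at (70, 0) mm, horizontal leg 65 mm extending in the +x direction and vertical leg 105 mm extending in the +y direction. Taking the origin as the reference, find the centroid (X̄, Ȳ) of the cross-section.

X̄ = 52.97 mm, Ȳ = 46.95 mm

rectangular portion: A = 70 × 105 = 7350.00, centroid at (35.00, 52.50).
triangular portion: A = ½·65·105 = 3412.50, centroid at (91.67, 35.00).
ΣA = 10762.50 mm²
ΣAX̄ = (7350.00)(35.00) + (3412.50)(91.67) = 570062.50 mm³
ΣAȲ = (7350.00)(52.50) + (3412.50)(35.00) = 505312.50 mm³
X̄ = 570062.50 / 10762.50 = 52.97 mm
Ȳ = 505312.50 / 10762.50 = 46.95 mm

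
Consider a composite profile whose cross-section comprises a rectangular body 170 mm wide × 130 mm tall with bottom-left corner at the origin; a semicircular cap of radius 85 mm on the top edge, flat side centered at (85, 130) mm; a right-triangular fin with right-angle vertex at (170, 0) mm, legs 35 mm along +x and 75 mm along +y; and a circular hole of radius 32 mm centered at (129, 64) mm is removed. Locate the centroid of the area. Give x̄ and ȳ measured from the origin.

x̄ = 84.53 mm, ȳ = 99.80 mm

Part | A | x̄ᵢ | ȳᵢ | A·x̄ᵢ | A·ȳᵢ
rectangular body | 22100.00 | 85.00 | 65.00 | 1878500.00 | 1436500.00
semicircular top | 11349.00 | 85.00 | 166.08 | 964665.29 | 1884787.12
triangular fin | 1312.50 | 181.67 | 25.00 | 238437.50 | 32812.50
hole | -3216.99 | 129.00 | 64.00 | -414991.82 | -205887.42
Σ | 31544.51 |  |  | 2666610.97 | 3148212.20
x̄ = 2666610.97 / 31544.51 = 84.53 mm
ȳ = 3148212.20 / 31544.51 = 99.80 mm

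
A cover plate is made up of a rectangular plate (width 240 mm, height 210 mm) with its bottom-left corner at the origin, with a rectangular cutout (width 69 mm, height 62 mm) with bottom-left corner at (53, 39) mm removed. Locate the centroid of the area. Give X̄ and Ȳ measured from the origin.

Part | A | x̄ᵢ | ȳᵢ | A·x̄ᵢ | A·ȳᵢ
plate | 50400.00 | 120.00 | 105.00 | 6048000.00 | 5292000.00
hole | -4278.00 | 87.50 | 70.00 | -374325.00 | -299460.00
Σ | 46122.00 |  |  | 5673675.00 | 4992540.00
X̄ = 5673675.00 / 46122.00 = 123.01 mm
Ȳ = 4992540.00 / 46122.00 = 108.25 mm

X̄ = 123.01 mm, Ȳ = 108.25 mm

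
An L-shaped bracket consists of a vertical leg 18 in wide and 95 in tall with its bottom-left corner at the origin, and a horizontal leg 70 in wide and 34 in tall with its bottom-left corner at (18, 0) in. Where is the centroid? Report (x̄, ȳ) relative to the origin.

x̄ = 34.60 in, ȳ = 29.75 in

vertical leg: A = 18 × 95 = 1710.00, centroid at (9.00, 47.50).
horizontal leg: A = 70 × 34 = 2380.00, centroid at (53.00, 17.00).
ΣA = 4090.00 in²
ΣAx̄ = (1710.00)(9.00) + (2380.00)(53.00) = 141530.00 in³
ΣAȳ = (1710.00)(47.50) + (2380.00)(17.00) = 121685.00 in³
x̄ = 141530.00 / 4090.00 = 34.60 in
ȳ = 121685.00 / 4090.00 = 29.75 in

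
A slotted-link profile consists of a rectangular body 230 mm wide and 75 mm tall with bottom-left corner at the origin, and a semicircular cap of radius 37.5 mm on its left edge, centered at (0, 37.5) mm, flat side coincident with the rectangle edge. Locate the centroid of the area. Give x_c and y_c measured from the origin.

rectangular body: A = 230 × 75 = 17250.00, centroid at (115.00, 37.50).
semicircular end: A = ½π·37.5² = 2208.93, centroid at (-15.92, 37.50).
ΣA = 19458.93 mm², ΣAx_c = 1948593.75 mm³, ΣAy_c = 729709.96 mm³.
x_c = 1948593.75/19458.93 = 100.14 mm; y_c = 729709.96/19458.93 = 37.50 mm.

x_c = 100.14 mm, y_c = 37.50 mm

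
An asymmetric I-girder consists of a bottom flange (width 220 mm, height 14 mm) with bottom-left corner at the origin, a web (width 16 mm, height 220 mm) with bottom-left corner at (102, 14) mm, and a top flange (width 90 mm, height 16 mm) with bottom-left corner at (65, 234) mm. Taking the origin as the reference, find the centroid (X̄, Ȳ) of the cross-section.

X̄ = 110.00 mm, Ȳ = 100.31 mm

bottom flange: A = 220 × 14 = 3080.00, centroid at (110.00, 7.00).
web: A = 16 × 220 = 3520.00, centroid at (110.00, 124.00).
top flange: A = 90 × 16 = 1440.00, centroid at (110.00, 242.00).
ΣA = 8040.00 mm², ΣAX̄ = 884400.00 mm³, ΣAȲ = 806520.00 mm³.
X̄ = 884400.00/8040.00 = 110.00 mm; Ȳ = 806520.00/8040.00 = 100.31 mm.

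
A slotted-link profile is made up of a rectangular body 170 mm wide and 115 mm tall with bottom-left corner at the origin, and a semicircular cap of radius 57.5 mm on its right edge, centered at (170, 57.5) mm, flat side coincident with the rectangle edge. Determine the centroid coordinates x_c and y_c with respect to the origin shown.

x_c = 107.96 mm, y_c = 57.50 mm

Part | A | x̄ᵢ | ȳᵢ | A·x̄ᵢ | A·ȳᵢ
rectangular body | 19550.00 | 85.00 | 57.50 | 1661750.00 | 1124125.00
semicircular end | 5193.45 | 194.40 | 57.50 | 1009625.29 | 298623.11
Σ | 24743.45 |  |  | 2671375.29 | 1422748.11
x_c = 2671375.29 / 24743.45 = 107.96 mm
y_c = 1422748.11 / 24743.45 = 57.50 mm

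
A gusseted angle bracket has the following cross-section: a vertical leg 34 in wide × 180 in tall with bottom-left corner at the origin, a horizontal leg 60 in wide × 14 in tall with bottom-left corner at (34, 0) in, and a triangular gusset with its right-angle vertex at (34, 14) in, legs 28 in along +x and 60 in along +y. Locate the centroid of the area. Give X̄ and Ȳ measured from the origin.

X̄ = 24.90 in, Ȳ = 75.03 in

vertical leg: A = 34 × 180 = 6120.00, centroid at (17.00, 90.00).
horizontal leg: A = 60 × 14 = 840.00, centroid at (64.00, 7.00).
gusset: A = ½·28·60 = 840.00, centroid at (43.33, 34.00).
ΣA = 7800.00 in², ΣAX̄ = 194200.00 in³, ΣAȲ = 585240.00 in³.
X̄ = 194200.00/7800.00 = 24.90 in; Ȳ = 585240.00/7800.00 = 75.03 in.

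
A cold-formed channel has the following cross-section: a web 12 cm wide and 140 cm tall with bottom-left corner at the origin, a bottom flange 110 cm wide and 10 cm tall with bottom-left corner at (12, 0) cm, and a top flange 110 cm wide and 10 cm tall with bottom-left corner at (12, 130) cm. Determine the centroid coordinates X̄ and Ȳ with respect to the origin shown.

X̄ = 40.59 cm, Ȳ = 70.00 cm

web: A = 12 × 140 = 1680.00, centroid at (6.00, 70.00).
bottom flange: A = 110 × 10 = 1100.00, centroid at (67.00, 5.00).
top flange: A = 110 × 10 = 1100.00, centroid at (67.00, 135.00).
ΣA = 3880.00 cm², ΣAX̄ = 157480.00 cm³, ΣAȲ = 271600.00 cm³.
X̄ = 157480.00/3880.00 = 40.59 cm; Ȳ = 271600.00/3880.00 = 70.00 cm.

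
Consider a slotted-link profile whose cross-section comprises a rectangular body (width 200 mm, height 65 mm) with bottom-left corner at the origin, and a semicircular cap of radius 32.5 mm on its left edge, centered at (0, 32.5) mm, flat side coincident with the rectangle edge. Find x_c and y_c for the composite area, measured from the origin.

x_c = 87.12 mm, y_c = 32.50 mm

rectangular body: A = 200 × 65 = 13000.00, centroid at (100.00, 32.50).
semicircular end: A = ½π·32.5² = 1659.15, centroid at (-13.79, 32.50).
ΣA = 14659.15 mm², ΣAx_c = 1277114.58 mm³, ΣAy_c = 476422.49 mm³.
x_c = 1277114.58/14659.15 = 87.12 mm; y_c = 476422.49/14659.15 = 32.50 mm.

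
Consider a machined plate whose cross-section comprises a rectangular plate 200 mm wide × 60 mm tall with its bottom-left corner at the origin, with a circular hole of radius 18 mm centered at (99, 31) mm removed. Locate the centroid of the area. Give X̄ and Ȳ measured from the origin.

X̄ = 100.09 mm, Ȳ = 29.91 mm

Part | A | x̄ᵢ | ȳᵢ | A·x̄ᵢ | A·ȳᵢ
plate | 12000.00 | 100.00 | 30.00 | 1200000.00 | 360000.00
hole | -1017.88 | 99.00 | 31.00 | -100769.73 | -31554.16
Σ | 10982.12 |  |  | 1099230.27 | 328445.84
X̄ = 1099230.27 / 10982.12 = 100.09 mm
Ȳ = 328445.84 / 10982.12 = 29.91 mm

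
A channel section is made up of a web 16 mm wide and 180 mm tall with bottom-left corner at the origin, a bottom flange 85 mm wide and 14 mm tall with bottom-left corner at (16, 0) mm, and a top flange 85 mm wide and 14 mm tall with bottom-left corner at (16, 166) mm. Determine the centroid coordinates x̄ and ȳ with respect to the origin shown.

x̄ = 30.85 mm, ȳ = 90.00 mm

web: A = 16 × 180 = 2880.00, centroid at (8.00, 90.00).
bottom flange: A = 85 × 14 = 1190.00, centroid at (58.50, 7.00).
top flange: A = 85 × 14 = 1190.00, centroid at (58.50, 173.00).
ΣA = 5260.00 mm², ΣAx̄ = 162270.00 mm³, ΣAȳ = 473400.00 mm³.
x̄ = 162270.00/5260.00 = 30.85 mm; ȳ = 473400.00/5260.00 = 90.00 mm.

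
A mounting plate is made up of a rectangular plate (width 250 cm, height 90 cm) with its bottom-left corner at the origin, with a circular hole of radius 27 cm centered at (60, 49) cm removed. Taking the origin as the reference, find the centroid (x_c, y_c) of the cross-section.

x_c = 132.37 cm, y_c = 44.55 cm

plate: A = 250 × 90 = 22500.00, centroid at (125.00, 45.00).
hole: A = −π·27² = -2290.22, centroid at (60.00, 49.00).
ΣA = 20209.78 cm², ΣAx_c = 2675086.74 cm³, ΣAy_c = 900279.17 cm³.
x_c = 2675086.74/20209.78 = 132.37 cm; y_c = 900279.17/20209.78 = 44.55 cm.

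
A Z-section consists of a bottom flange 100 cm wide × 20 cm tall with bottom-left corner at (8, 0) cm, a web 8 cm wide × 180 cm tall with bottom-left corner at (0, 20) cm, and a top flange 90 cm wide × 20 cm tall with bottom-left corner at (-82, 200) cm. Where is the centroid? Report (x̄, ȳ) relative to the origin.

bottom flange: A = 100 × 20 = 2000.00, centroid at (58.00, 10.00).
web: A = 8 × 180 = 1440.00, centroid at (4.00, 110.00).
top flange: A = 90 × 20 = 1800.00, centroid at (-37.00, 210.00).
ΣA = 5240.00 cm², ΣAx̄ = 55160.00 cm³, ΣAȳ = 556400.00 cm³.
x̄ = 55160.00/5240.00 = 10.53 cm; ȳ = 556400.00/5240.00 = 106.18 cm.

x̄ = 10.53 cm, ȳ = 106.18 cm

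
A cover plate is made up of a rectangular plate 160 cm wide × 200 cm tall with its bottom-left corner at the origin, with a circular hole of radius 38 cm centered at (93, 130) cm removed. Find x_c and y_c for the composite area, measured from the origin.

plate: A = 160 × 200 = 32000.00, centroid at (80.00, 100.00).
hole: A = −π·38² = -4536.46, centroid at (93.00, 130.00).
ΣA = 27463.54 cm²
ΣAx_c = (32000.00)(80.00) + (-4536.46)(93.00) = 2138109.24 cm³
ΣAy_c = (32000.00)(100.00) + (-4536.46)(130.00) = 2610260.23 cm³
x_c = 2138109.24 / 27463.54 = 77.85 cm
y_c = 2610260.23 / 27463.54 = 95.04 cm

x_c = 77.85 cm, y_c = 95.04 cm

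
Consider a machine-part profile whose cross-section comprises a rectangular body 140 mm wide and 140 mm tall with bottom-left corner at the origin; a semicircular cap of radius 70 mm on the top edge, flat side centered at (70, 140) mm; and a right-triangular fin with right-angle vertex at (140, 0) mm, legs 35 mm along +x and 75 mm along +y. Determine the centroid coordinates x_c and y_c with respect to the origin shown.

x_c = 73.75 mm, y_c = 94.76 mm

rectangular body: A = 140 × 140 = 19600.00, centroid at (70.00, 70.00).
semicircular top: A = ½π·70² = 7696.90, centroid at (70.00, 169.71).
triangular fin: A = ½·35·75 = 1312.50, centroid at (151.67, 25.00).
ΣA = 28609.40 mm²
ΣAx_c = (19600.00)(70.00) + (7696.90)(70.00) + (1312.50)(151.67) = 2109845.64 mm³
ΣAy_c = (19600.00)(70.00) + (7696.90)(169.71) + (1312.50)(25.00) = 2711045.45 mm³
x_c = 2109845.64 / 28609.40 = 73.75 mm
y_c = 2711045.45 / 28609.40 = 94.76 mm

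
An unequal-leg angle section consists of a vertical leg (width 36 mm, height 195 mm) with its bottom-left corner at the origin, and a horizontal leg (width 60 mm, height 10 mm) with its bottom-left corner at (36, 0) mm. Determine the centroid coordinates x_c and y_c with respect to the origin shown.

x_c = 21.78 mm, y_c = 90.22 mm

vertical leg: A = 36 × 195 = 7020.00, centroid at (18.00, 97.50).
horizontal leg: A = 60 × 10 = 600.00, centroid at (66.00, 5.00).
ΣA = 7620.00 mm²
ΣAx_c = (7020.00)(18.00) + (600.00)(66.00) = 165960.00 mm³
ΣAy_c = (7020.00)(97.50) + (600.00)(5.00) = 687450.00 mm³
x_c = 165960.00 / 7620.00 = 21.78 mm
y_c = 687450.00 / 7620.00 = 90.22 mm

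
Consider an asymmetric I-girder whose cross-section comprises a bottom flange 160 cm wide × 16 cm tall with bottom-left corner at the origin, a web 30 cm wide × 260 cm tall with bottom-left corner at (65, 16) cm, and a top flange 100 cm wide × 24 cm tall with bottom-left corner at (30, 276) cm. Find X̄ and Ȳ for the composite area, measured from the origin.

X̄ = 80.00 cm, Ȳ = 145.02 cm

bottom flange: A = 160 × 16 = 2560.00, centroid at (80.00, 8.00).
web: A = 30 × 260 = 7800.00, centroid at (80.00, 146.00).
top flange: A = 100 × 24 = 2400.00, centroid at (80.00, 288.00).
ΣA = 12760.00 cm², ΣAX̄ = 1020800.00 cm³, ΣAȲ = 1850480.00 cm³.
X̄ = 1020800.00/12760.00 = 80.00 cm; Ȳ = 1850480.00/12760.00 = 145.02 cm.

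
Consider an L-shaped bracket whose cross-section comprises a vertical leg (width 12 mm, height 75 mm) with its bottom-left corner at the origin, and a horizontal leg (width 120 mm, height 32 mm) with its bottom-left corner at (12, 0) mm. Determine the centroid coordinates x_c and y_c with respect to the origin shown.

Part | A | x̄ᵢ | ȳᵢ | A·x̄ᵢ | A·ȳᵢ
vertical leg | 900.00 | 6.00 | 37.50 | 5400.00 | 33750.00
horizontal leg | 3840.00 | 72.00 | 16.00 | 276480.00 | 61440.00
Σ | 4740.00 |  |  | 281880.00 | 95190.00
x_c = 281880.00 / 4740.00 = 59.47 mm
y_c = 95190.00 / 4740.00 = 20.08 mm

x_c = 59.47 mm, y_c = 20.08 mm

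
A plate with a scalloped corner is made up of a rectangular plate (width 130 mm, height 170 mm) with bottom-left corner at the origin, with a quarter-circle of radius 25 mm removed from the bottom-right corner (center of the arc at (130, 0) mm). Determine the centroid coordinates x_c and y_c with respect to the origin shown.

x_c = 63.76 mm, y_c = 86.69 mm

plate: A = 130 × 170 = 22100.00, centroid at (65.00, 85.00).
removed quarter-circle: A = −¼π·25² = -490.87, centroid at (119.39, 10.61).
ΣA = 21609.13 mm²
ΣAx_c = (22100.00)(65.00) + (-490.87)(119.39) = 1377894.73 mm³
ΣAy_c = (22100.00)(85.00) + (-490.87)(10.61) = 1873291.67 mm³
x_c = 1377894.73 / 21609.13 = 63.76 mm
y_c = 1873291.67 / 21609.13 = 86.69 mm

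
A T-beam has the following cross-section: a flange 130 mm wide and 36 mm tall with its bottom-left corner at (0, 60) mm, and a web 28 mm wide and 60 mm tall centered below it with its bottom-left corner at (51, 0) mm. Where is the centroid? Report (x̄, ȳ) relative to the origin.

web: A = 28 × 60 = 1680.00, centroid at (65.00, 30.00).
flange: A = 130 × 36 = 4680.00, centroid at (65.00, 78.00).
ΣA = 6360.00 mm², ΣAx̄ = 413400.00 mm³, ΣAȳ = 415440.00 mm³.
x̄ = 413400.00/6360.00 = 65.00 mm; ȳ = 415440.00/6360.00 = 65.32 mm.

x̄ = 65.00 mm, ȳ = 65.32 mm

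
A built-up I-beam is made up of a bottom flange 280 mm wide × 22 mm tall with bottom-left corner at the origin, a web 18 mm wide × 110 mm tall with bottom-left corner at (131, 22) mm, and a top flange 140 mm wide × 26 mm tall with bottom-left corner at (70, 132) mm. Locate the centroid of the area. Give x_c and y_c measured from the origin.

x_c = 140.00 mm, y_c = 63.50 mm

Part | A | x̄ᵢ | ȳᵢ | A·x̄ᵢ | A·ȳᵢ
bottom flange | 6160.00 | 140.00 | 11.00 | 862400.00 | 67760.00
web | 1980.00 | 140.00 | 77.00 | 277200.00 | 152460.00
top flange | 3640.00 | 140.00 | 145.00 | 509600.00 | 527800.00
Σ | 11780.00 |  |  | 1649200.00 | 748020.00
x_c = 1649200.00 / 11780.00 = 140.00 mm
y_c = 748020.00 / 11780.00 = 63.50 mm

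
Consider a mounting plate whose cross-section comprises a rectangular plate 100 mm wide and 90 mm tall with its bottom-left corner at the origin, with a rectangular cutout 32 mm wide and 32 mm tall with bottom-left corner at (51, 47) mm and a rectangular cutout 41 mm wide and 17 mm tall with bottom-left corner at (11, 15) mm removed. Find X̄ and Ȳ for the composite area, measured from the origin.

Part | A | x̄ᵢ | ȳᵢ | A·x̄ᵢ | A·ȳᵢ
plate | 9000.00 | 50.00 | 45.00 | 450000.00 | 405000.00
hole 1 | -1024.00 | 67.00 | 63.00 | -68608.00 | -64512.00
hole 2 | -697.00 | 31.50 | 23.50 | -21955.50 | -16379.50
Σ | 7279.00 |  |  | 359436.50 | 324108.50
X̄ = 359436.50 / 7279.00 = 49.38 mm
Ȳ = 324108.50 / 7279.00 = 44.53 mm

X̄ = 49.38 mm, Ȳ = 44.53 mm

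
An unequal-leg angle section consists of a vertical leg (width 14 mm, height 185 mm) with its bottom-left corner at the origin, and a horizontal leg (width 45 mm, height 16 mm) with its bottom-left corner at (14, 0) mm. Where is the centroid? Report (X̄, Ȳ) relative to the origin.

X̄ = 13.42 mm, Ȳ = 74.12 mm

Part | A | x̄ᵢ | ȳᵢ | A·x̄ᵢ | A·ȳᵢ
vertical leg | 2590.00 | 7.00 | 92.50 | 18130.00 | 239575.00
horizontal leg | 720.00 | 36.50 | 8.00 | 26280.00 | 5760.00
Σ | 3310.00 |  |  | 44410.00 | 245335.00
X̄ = 44410.00 / 3310.00 = 13.42 mm
Ȳ = 245335.00 / 3310.00 = 74.12 mm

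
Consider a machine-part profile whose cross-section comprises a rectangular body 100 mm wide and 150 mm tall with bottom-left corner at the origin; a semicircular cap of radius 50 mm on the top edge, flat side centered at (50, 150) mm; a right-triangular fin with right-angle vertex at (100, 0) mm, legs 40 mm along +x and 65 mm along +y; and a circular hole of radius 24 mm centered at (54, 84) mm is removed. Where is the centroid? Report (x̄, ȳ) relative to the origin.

x̄ = 54.08 mm, ȳ = 90.87 mm

rectangular body: A = 100 × 150 = 15000.00, centroid at (50.00, 75.00).
semicircular top: A = ½π·50² = 3926.99, centroid at (50.00, 171.22).
triangular fin: A = ½·40·65 = 1300.00, centroid at (113.33, 21.67).
hole: A = −π·24² = -1809.56, centroid at (54.00, 84.00).
ΣA = 18417.43 mm²
ΣAx̄ = (15000.00)(50.00) + (3926.99)(50.00) + (1300.00)(113.33) + (-1809.56)(54.00) = 995966.78 mm³
ΣAȳ = (15000.00)(75.00) + (3926.99)(171.22) + (1300.00)(21.67) + (-1809.56)(84.00) = 1673545.80 mm³
x̄ = 995966.78 / 18417.43 = 54.08 mm
ȳ = 1673545.80 / 18417.43 = 90.87 mm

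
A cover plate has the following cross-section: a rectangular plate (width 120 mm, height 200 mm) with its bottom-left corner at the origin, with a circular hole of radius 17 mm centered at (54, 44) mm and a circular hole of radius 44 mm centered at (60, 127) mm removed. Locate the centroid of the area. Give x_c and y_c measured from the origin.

x_c = 60.32 mm, y_c = 93.33 mm

Part | A | x̄ᵢ | ȳᵢ | A·x̄ᵢ | A·ȳᵢ
plate | 24000.00 | 60.00 | 100.00 | 1440000.00 | 2400000.00
hole 1 | -907.92 | 54.00 | 44.00 | -49027.69 | -39948.49
hole 2 | -6082.12 | 60.00 | 127.00 | -364927.40 | -772429.67
Σ | 17009.96 |  |  | 1026044.90 | 1587621.84
x_c = 1026044.90 / 17009.96 = 60.32 mm
y_c = 1587621.84 / 17009.96 = 93.33 mm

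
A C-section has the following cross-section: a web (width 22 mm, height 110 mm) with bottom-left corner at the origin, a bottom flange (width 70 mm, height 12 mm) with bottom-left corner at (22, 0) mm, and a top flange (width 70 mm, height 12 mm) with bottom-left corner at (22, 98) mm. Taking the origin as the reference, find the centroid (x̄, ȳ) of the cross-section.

x̄ = 29.85 mm, ȳ = 55.00 mm

web: A = 22 × 110 = 2420.00, centroid at (11.00, 55.00).
bottom flange: A = 70 × 12 = 840.00, centroid at (57.00, 6.00).
top flange: A = 70 × 12 = 840.00, centroid at (57.00, 104.00).
ΣA = 4100.00 mm²
ΣAx̄ = (2420.00)(11.00) + (840.00)(57.00) + (840.00)(57.00) = 122380.00 mm³
ΣAȳ = (2420.00)(55.00) + (840.00)(6.00) + (840.00)(104.00) = 225500.00 mm³
x̄ = 122380.00 / 4100.00 = 29.85 mm
ȳ = 225500.00 / 4100.00 = 55.00 mm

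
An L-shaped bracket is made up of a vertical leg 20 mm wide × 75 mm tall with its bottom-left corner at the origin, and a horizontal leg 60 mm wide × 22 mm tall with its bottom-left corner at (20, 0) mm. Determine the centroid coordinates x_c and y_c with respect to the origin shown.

x_c = 28.72 mm, y_c = 25.10 mm

Part | A | x̄ᵢ | ȳᵢ | A·x̄ᵢ | A·ȳᵢ
vertical leg | 1500.00 | 10.00 | 37.50 | 15000.00 | 56250.00
horizontal leg | 1320.00 | 50.00 | 11.00 | 66000.00 | 14520.00
Σ | 2820.00 |  |  | 81000.00 | 70770.00
x_c = 81000.00 / 2820.00 = 28.72 mm
y_c = 70770.00 / 2820.00 = 25.10 mm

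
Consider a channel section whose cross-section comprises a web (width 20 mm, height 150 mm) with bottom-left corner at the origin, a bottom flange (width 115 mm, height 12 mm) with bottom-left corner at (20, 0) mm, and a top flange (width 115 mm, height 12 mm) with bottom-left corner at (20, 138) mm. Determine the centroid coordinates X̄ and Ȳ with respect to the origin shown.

X̄ = 42.34 mm, Ȳ = 75.00 mm

Part | A | x̄ᵢ | ȳᵢ | A·x̄ᵢ | A·ȳᵢ
web | 3000.00 | 10.00 | 75.00 | 30000.00 | 225000.00
bottom flange | 1380.00 | 77.50 | 6.00 | 106950.00 | 8280.00
top flange | 1380.00 | 77.50 | 144.00 | 106950.00 | 198720.00
Σ | 5760.00 |  |  | 243900.00 | 432000.00
X̄ = 243900.00 / 5760.00 = 42.34 mm
Ȳ = 432000.00 / 5760.00 = 75.00 mm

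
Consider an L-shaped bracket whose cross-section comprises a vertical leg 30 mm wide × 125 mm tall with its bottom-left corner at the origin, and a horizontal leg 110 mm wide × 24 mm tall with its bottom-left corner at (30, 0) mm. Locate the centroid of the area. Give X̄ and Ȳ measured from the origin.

X̄ = 43.92 mm, Ȳ = 41.64 mm

vertical leg: A = 30 × 125 = 3750.00, centroid at (15.00, 62.50).
horizontal leg: A = 110 × 24 = 2640.00, centroid at (85.00, 12.00).
ΣA = 6390.00 mm²
ΣAX̄ = (3750.00)(15.00) + (2640.00)(85.00) = 280650.00 mm³
ΣAȲ = (3750.00)(62.50) + (2640.00)(12.00) = 266055.00 mm³
X̄ = 280650.00 / 6390.00 = 43.92 mm
Ȳ = 266055.00 / 6390.00 = 41.64 mm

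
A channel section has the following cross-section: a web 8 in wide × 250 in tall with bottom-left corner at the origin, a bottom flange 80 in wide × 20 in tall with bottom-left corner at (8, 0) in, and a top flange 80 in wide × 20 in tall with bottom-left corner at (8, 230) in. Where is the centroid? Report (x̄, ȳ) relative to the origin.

web: A = 8 × 250 = 2000.00, centroid at (4.00, 125.00).
bottom flange: A = 80 × 20 = 1600.00, centroid at (48.00, 10.00).
top flange: A = 80 × 20 = 1600.00, centroid at (48.00, 240.00).
ΣA = 5200.00 in², ΣAx̄ = 161600.00 in³, ΣAȳ = 650000.00 in³.
x̄ = 161600.00/5200.00 = 31.08 in; ȳ = 650000.00/5200.00 = 125.00 in.

x̄ = 31.08 in, ȳ = 125.00 in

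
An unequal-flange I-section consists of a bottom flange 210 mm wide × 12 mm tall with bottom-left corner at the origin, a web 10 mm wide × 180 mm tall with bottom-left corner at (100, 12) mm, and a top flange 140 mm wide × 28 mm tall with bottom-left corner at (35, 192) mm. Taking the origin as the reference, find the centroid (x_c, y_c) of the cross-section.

bottom flange: A = 210 × 12 = 2520.00, centroid at (105.00, 6.00).
web: A = 10 × 180 = 1800.00, centroid at (105.00, 102.00).
top flange: A = 140 × 28 = 3920.00, centroid at (105.00, 206.00).
ΣA = 8240.00 mm², ΣAx_c = 865200.00 mm³, ΣAy_c = 1006240.00 mm³.
x_c = 865200.00/8240.00 = 105.00 mm; y_c = 1006240.00/8240.00 = 122.12 mm.

x_c = 105.00 mm, y_c = 122.12 mm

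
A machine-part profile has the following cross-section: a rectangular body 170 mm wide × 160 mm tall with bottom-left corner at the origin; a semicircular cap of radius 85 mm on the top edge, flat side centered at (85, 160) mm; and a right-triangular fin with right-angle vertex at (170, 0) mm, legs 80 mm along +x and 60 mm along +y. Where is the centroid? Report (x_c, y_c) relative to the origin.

rectangular body: A = 170 × 160 = 27200.00, centroid at (85.00, 80.00).
semicircular top: A = ½π·85² = 11349.00, centroid at (85.00, 196.08).
triangular fin: A = ½·80·60 = 2400.00, centroid at (196.67, 20.00).
ΣA = 40949.00 mm²
ΣAx_c = (27200.00)(85.00) + (11349.00)(85.00) + (2400.00)(196.67) = 3748665.29 mm³
ΣAy_c = (27200.00)(80.00) + (11349.00)(196.08) + (2400.00)(20.00) = 4449257.22 mm³
x_c = 3748665.29 / 40949.00 = 91.54 mm
y_c = 4449257.22 / 40949.00 = 108.65 mm

x_c = 91.54 mm, y_c = 108.65 mm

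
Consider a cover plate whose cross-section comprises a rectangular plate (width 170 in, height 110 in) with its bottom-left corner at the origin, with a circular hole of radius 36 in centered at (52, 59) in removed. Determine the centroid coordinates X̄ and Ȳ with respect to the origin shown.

plate: A = 170 × 110 = 18700.00, centroid at (85.00, 55.00).
hole: A = −π·36² = -4071.50, centroid at (52.00, 59.00).
ΣA = 14628.50 in²
ΣAX̄ = (18700.00)(85.00) + (-4071.50)(52.00) = 1377781.79 in³
ΣAȲ = (18700.00)(55.00) + (-4071.50)(59.00) = 788281.26 in³
X̄ = 1377781.79 / 14628.50 = 94.18 in
Ȳ = 788281.26 / 14628.50 = 53.89 in

X̄ = 94.18 in, Ȳ = 53.89 in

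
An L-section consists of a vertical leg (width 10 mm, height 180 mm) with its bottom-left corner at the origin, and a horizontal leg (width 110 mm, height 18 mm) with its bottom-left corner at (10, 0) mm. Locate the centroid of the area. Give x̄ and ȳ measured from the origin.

vertical leg: A = 10 × 180 = 1800.00, centroid at (5.00, 90.00).
horizontal leg: A = 110 × 18 = 1980.00, centroid at (65.00, 9.00).
ΣA = 3780.00 mm²
ΣAx̄ = (1800.00)(5.00) + (1980.00)(65.00) = 137700.00 mm³
ΣAȳ = (1800.00)(90.00) + (1980.00)(9.00) = 179820.00 mm³
x̄ = 137700.00 / 3780.00 = 36.43 mm
ȳ = 179820.00 / 3780.00 = 47.57 mm

x̄ = 36.43 mm, ȳ = 47.57 mm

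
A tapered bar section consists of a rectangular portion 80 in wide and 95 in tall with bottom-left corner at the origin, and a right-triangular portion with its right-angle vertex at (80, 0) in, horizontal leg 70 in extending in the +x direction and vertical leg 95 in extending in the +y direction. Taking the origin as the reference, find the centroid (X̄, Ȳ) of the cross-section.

X̄ = 59.28 in, Ȳ = 42.68 in

rectangular portion: A = 80 × 95 = 7600.00, centroid at (40.00, 47.50).
triangular portion: A = ½·70·95 = 3325.00, centroid at (103.33, 31.67).
ΣA = 10925.00 in²
ΣAX̄ = (7600.00)(40.00) + (3325.00)(103.33) = 647583.33 in³
ΣAȲ = (7600.00)(47.50) + (3325.00)(31.67) = 466291.67 in³
X̄ = 647583.33 / 10925.00 = 59.28 in
Ȳ = 466291.67 / 10925.00 = 42.68 in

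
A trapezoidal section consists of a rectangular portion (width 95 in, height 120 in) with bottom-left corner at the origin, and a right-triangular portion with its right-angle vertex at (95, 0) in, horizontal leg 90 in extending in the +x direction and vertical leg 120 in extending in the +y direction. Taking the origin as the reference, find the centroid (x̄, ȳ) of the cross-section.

x̄ = 72.41 in, ȳ = 53.57 in

Part | A | x̄ᵢ | ȳᵢ | A·x̄ᵢ | A·ȳᵢ
rectangular portion | 11400.00 | 47.50 | 60.00 | 541500.00 | 684000.00
triangular portion | 5400.00 | 125.00 | 40.00 | 675000.00 | 216000.00
Σ | 16800.00 |  |  | 1216500.00 | 900000.00
x̄ = 1216500.00 / 16800.00 = 72.41 in
ȳ = 900000.00 / 16800.00 = 53.57 in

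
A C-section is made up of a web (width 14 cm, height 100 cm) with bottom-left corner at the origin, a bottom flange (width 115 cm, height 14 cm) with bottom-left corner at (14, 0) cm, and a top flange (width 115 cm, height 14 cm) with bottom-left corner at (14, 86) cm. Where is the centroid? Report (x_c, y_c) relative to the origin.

x_c = 51.95 cm, y_c = 50.00 cm

web: A = 14 × 100 = 1400.00, centroid at (7.00, 50.00).
bottom flange: A = 115 × 14 = 1610.00, centroid at (71.50, 7.00).
top flange: A = 115 × 14 = 1610.00, centroid at (71.50, 93.00).
ΣA = 4620.00 cm²
ΣAx_c = (1400.00)(7.00) + (1610.00)(71.50) + (1610.00)(71.50) = 240030.00 cm³
ΣAy_c = (1400.00)(50.00) + (1610.00)(7.00) + (1610.00)(93.00) = 231000.00 cm³
x_c = 240030.00 / 4620.00 = 51.95 cm
y_c = 231000.00 / 4620.00 = 50.00 cm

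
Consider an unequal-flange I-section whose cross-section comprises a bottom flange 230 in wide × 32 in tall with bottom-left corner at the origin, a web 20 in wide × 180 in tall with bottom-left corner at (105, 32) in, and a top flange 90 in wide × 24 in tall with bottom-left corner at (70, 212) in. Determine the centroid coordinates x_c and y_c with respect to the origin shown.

bottom flange: A = 230 × 32 = 7360.00, centroid at (115.00, 16.00).
web: A = 20 × 180 = 3600.00, centroid at (115.00, 122.00).
top flange: A = 90 × 24 = 2160.00, centroid at (115.00, 224.00).
ΣA = 13120.00 in²
ΣAx_c = (7360.00)(115.00) + (3600.00)(115.00) + (2160.00)(115.00) = 1508800.00 in³
ΣAy_c = (7360.00)(16.00) + (3600.00)(122.00) + (2160.00)(224.00) = 1040800.00 in³
x_c = 1508800.00 / 13120.00 = 115.00 in
y_c = 1040800.00 / 13120.00 = 79.33 in

x_c = 115.00 in, y_c = 79.33 in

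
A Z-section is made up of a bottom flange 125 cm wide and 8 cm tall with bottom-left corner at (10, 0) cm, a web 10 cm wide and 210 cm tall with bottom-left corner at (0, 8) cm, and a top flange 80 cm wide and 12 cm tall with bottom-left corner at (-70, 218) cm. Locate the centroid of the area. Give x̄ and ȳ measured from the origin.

x̄ = 13.35 cm, ȳ = 112.40 cm

bottom flange: A = 125 × 8 = 1000.00, centroid at (72.50, 4.00).
web: A = 10 × 210 = 2100.00, centroid at (5.00, 113.00).
top flange: A = 80 × 12 = 960.00, centroid at (-30.00, 224.00).
ΣA = 4060.00 cm², ΣAx̄ = 54200.00 cm³, ΣAȳ = 456340.00 cm³.
x̄ = 54200.00/4060.00 = 13.35 cm; ȳ = 456340.00/4060.00 = 112.40 cm.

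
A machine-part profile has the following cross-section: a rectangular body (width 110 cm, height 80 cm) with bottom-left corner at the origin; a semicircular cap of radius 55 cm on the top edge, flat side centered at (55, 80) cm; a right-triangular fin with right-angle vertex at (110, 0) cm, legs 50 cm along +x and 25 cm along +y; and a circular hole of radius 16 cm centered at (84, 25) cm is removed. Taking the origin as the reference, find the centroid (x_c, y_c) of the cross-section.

Part | A | x̄ᵢ | ȳᵢ | A·x̄ᵢ | A·ȳᵢ
rectangular body | 8800.00 | 55.00 | 40.00 | 484000.00 | 352000.00
semicircular top | 4751.66 | 55.00 | 103.34 | 261341.24 | 491049.38
triangular fin | 625.00 | 126.67 | 8.33 | 79166.67 | 5208.33
hole | -804.25 | 84.00 | 25.00 | -67556.81 | -20106.19
Σ | 13372.41 |  |  | 756951.10 | 828151.52
x_c = 756951.10 / 13372.41 = 56.61 cm
y_c = 828151.52 / 13372.41 = 61.93 cm

x_c = 56.61 cm, y_c = 61.93 cm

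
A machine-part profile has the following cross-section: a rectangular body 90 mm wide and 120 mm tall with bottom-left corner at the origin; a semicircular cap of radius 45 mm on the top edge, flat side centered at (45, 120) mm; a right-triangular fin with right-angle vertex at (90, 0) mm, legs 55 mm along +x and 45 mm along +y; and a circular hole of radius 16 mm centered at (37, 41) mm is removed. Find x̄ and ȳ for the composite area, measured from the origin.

x̄ = 50.88 mm, ȳ = 74.65 mm

rectangular body: A = 90 × 120 = 10800.00, centroid at (45.00, 60.00).
semicircular top: A = ½π·45² = 3180.86, centroid at (45.00, 139.10).
triangular fin: A = ½·55·45 = 1237.50, centroid at (108.33, 15.00).
hole: A = −π·16² = -804.25, centroid at (37.00, 41.00).
ΣA = 14414.11 mm²
ΣAx̄ = (10800.00)(45.00) + (3180.86)(45.00) + (1237.50)(108.33) + (-804.25)(37.00) = 733444.15 mm³
ΣAȳ = (10800.00)(60.00) + (3180.86)(139.10) + (1237.50)(15.00) + (-804.25)(41.00) = 1076041.85 mm³
x̄ = 733444.15 / 14414.11 = 50.88 mm
ȳ = 1076041.85 / 14414.11 = 74.65 mm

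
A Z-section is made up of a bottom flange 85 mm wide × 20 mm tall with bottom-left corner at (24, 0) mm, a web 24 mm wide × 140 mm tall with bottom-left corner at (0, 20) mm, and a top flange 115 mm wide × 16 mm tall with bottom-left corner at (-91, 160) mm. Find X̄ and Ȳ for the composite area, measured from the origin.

Part | A | x̄ᵢ | ȳᵢ | A·x̄ᵢ | A·ȳᵢ
bottom flange | 1700.00 | 66.50 | 10.00 | 113050.00 | 17000.00
web | 3360.00 | 12.00 | 90.00 | 40320.00 | 302400.00
top flange | 1840.00 | -33.50 | 168.00 | -61640.00 | 309120.00
Σ | 6900.00 |  |  | 91730.00 | 628520.00
X̄ = 91730.00 / 6900.00 = 13.29 mm
Ȳ = 628520.00 / 6900.00 = 91.09 mm

X̄ = 13.29 mm, Ȳ = 91.09 mm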